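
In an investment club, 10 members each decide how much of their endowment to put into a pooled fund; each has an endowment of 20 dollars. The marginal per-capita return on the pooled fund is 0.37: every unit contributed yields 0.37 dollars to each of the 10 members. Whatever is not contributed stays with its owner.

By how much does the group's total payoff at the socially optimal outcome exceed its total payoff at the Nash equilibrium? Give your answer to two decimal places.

The private return per contributed unit is 0.37 < 1, so contributing 0 is dominant for every player. At the Nash equilibrium everyone keeps their 20, and the group total is 10 × 20 = 200.
Each contributed unit returns 3.700 to the group as a whole (0.37 to each of 10 players), which exceeds 1, so the social optimum is full contribution: group total = 3.700 × 200 = 740.00.
Efficiency loss = 740.00 − 200 = 540.00.

540.00 dollars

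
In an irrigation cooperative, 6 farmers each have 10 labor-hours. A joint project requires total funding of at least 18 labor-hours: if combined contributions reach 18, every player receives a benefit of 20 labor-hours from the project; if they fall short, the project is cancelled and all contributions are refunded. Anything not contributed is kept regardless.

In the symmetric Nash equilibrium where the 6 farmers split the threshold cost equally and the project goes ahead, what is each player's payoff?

Equal share of the threshold: 18/6 = 3.
At this profile no one gains by cutting their contribution: any cut drops the total below 18, the project is cancelled, contributions are refunded, and the deviator ends with 10, which is less than 10 − 3 + 20 = 27. Contributing more than 3 just wastes the excess. So contributing exactly 3 is a best response.
Each player's payoff: 10 − 3 + 20 = 27.

27 labor-hours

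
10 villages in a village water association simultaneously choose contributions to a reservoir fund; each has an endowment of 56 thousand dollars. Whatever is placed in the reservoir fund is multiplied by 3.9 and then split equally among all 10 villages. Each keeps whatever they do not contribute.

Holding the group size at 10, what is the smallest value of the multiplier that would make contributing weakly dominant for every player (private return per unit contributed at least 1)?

A contributed unit returns (multiplier)/10 to its contributor.
This reaches 1 exactly when the multiplier is 10.

10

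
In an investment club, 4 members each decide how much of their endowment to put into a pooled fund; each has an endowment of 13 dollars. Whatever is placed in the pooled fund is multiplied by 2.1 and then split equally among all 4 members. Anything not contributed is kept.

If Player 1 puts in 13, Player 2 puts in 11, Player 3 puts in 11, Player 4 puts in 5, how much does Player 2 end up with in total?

Total contributed: 13 + 11 + 11 + 5 = 40.
Each receives 2.1 × 40 / 4 = 21.00 from the pooled fund.
Player 2 keeps 13 − 11 = 2, so Player 2's payoff is 2 + 21.00 = 23.00.

23.00 dollars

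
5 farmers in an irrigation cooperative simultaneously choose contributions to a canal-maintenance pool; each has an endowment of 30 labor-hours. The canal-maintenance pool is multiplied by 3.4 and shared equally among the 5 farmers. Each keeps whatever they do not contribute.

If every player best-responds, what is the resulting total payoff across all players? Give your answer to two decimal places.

150.00 labor-hours

Each contributed unit returns 3.4/5 = 0.6800 to its contributor — below 1 — so contributing 0 is dominant for every player. At the Nash equilibrium everyone keeps their 30, and the group total is 5 × 30 = 150.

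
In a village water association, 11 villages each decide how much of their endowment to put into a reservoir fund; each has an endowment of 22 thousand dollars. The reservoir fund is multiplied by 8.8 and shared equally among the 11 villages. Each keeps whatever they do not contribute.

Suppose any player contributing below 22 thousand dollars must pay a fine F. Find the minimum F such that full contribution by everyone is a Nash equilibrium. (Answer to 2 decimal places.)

Given the others contribute fully, the best deviation is to contribute 0 (any partial contribution still incurs the fine and gives up units whose private return 0.8000 is below 1).
Deviating from 22 to 0 saves 22 thousand dollars but forfeits the deviator's share of the drop in the reservoir fund: 8.8/11 × 22 = 17.60.
So the deviation gain is 22 − 17.60 = 4.40, and the fine must be at least 4.40 thousand dollars to wipe it out.

4.40 thousand dollars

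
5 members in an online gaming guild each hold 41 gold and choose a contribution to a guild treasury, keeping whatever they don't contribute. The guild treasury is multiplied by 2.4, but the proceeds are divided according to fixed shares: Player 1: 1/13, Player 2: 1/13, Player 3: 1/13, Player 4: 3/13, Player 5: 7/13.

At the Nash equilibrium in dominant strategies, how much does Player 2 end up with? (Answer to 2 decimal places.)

48.57 gold

Player j's private return per contributed unit is 2.4 × (j's share). Contributing is weakly dominant for j when that share is at least 1/2.4 = 0.4167, and contributing 0 is dominant otherwise.
Only Player 5 (7/13) clears that bar, contributing 41; the remaining 4 contribute 0. Total contributed: 41.
Player 2 keeps 41 and receives 2.4 × 41 × 1/13 = 7.57 from the guild treasury, for a payoff of 48.57.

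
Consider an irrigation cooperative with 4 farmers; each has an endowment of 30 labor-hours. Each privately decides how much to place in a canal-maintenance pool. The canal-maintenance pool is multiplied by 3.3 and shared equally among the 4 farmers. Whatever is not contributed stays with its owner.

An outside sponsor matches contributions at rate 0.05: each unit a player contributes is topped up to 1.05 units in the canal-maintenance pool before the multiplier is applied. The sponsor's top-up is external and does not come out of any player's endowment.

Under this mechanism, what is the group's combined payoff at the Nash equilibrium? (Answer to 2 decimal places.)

The effective private return is 3.3 × 1.05 / 4 = 0.8663, which is still under 1, so the mechanism doesn't change anyone's dominant strategy: zero contribution.
At the Nash equilibrium no one contributes; group total payoff = 4 × 30 = 120.

120.00 labor-hours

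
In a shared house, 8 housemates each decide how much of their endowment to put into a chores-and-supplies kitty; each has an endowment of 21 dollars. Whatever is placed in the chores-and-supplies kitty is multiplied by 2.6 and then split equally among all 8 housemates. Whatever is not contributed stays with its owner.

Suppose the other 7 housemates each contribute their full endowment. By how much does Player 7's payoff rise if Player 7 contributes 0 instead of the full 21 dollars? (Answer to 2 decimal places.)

14.18 dollars

Switching from a contribution of 21 to 0 lets Player 7 keep an extra 21 dollars, but lowers the chores-and-supplies kitty by 21, which costs Player 7 their own share of that drop: 2.6/8 × 21 = 6.82.
Net gain = 21 − 6.82 = 14.18. The private return per contributed unit (0.3250) is below 1, so free-riding is indeed the best response regardless of what the others do.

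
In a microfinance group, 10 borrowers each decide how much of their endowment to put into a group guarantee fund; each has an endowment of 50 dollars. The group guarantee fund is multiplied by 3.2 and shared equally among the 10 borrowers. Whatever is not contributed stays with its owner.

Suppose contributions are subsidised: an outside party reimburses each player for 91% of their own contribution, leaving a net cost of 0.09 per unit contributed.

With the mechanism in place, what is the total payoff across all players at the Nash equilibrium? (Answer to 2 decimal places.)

Under the mechanism each unit contributed yields (3.2/10) / 0.09 = 3.5556 back to its contributor per unit of net cost, which exceeds 1, making full contribution the dominant choice for everyone.
At the Nash equilibrium everyone contributes 50. Group total payoff = 10 × (50 × 0.91 + 3.2 × 50) = 2055.00.

2055.00 dollars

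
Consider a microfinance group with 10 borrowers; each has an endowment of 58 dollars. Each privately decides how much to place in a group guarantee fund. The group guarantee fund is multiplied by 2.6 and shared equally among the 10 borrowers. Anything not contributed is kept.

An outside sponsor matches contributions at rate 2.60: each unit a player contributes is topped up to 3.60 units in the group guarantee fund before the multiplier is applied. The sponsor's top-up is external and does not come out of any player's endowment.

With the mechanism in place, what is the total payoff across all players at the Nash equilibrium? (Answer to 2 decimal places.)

Even with the mechanism, each unit contributed returns only 2.6 × 3.60 / 10 = 0.9360 per unit of net cost, so contributing nothing is still dominant.
At the Nash equilibrium no one contributes; group total payoff = 10 × 58 = 580.

580.00 dollars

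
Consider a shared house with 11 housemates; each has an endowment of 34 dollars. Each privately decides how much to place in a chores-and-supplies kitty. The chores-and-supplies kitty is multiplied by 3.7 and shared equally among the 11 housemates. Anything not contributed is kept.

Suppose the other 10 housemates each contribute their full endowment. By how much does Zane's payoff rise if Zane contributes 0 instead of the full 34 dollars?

Switching from a contribution of 34 to 0 lets Zane keep an extra 34 dollars, but lowers the chores-and-supplies kitty by 34, which costs Zane their own share of that drop: 3.7/11 × 34 = 11.44.
Net gain = 34 − 11.44 = 22.56. The private return per contributed unit (0.3364) is below 1, so free-riding is indeed the best response regardless of what the others do.

22.56 dollars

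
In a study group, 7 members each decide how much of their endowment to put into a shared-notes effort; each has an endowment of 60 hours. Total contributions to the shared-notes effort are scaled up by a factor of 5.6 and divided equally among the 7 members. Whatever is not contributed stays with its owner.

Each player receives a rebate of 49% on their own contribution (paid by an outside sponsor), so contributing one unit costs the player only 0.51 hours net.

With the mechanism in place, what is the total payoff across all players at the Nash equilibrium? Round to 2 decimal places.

2557.80 hours

Under the mechanism each unit contributed yields (5.6/7) / 0.51 = 1.5686 back to its contributor per unit of net cost, which exceeds 1, making full contribution the dominant choice for everyone.
So the Nash equilibrium is full contribution by all 7; the group earns 7 × (60 × 0.49 + 5.6 × 60) = 2557.80.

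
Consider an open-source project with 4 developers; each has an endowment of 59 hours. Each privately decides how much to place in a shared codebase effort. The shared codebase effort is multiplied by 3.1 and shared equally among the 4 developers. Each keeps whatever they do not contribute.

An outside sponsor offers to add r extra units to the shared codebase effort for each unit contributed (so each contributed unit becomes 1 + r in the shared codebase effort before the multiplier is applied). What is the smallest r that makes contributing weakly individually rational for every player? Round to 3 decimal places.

0.290

With matching at rate r, one contributed unit becomes (1 + r) in the shared codebase effort and returns 3.1 × (1 + r) / 4 to the contributor.
Setting this equal to 1: 1 + r = 4/3.1 = 1.2903.
So the minimum matching rate is r = 1.2903 − 1 = 0.290.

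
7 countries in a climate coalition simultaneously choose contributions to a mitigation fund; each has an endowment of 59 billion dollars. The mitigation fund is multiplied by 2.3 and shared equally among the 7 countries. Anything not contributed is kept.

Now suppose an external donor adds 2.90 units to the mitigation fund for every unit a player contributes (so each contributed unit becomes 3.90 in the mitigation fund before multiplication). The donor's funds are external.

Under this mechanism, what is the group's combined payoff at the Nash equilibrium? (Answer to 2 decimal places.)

3704.61 billion dollars

With the mechanism, a contributed unit returns 2.3 × 3.90 / 7 = 1.2814 per unit of net cost to the contributor — now above 1 — so contributing fully is weakly dominant for every player.
At the Nash equilibrium everyone contributes 59. Group total payoff = 2.3 × 3.90 × 413 = 3704.61.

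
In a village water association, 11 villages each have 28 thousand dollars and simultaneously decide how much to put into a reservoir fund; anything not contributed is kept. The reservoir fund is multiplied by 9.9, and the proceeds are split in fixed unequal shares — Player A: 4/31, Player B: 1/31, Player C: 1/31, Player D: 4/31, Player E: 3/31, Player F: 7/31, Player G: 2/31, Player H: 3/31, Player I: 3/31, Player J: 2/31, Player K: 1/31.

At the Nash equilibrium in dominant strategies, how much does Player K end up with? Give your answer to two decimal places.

54.83 thousand dollars

For player j, contributing a unit is worthwhile iff 9.9 × (j's share) ≥ 1, i.e. iff j's share is at least 0.1010.
Player A, Player D and Player F are above the threshold, contributing 28 each; the remaining 8 contribute 0. Total contributed: 84.
Player K keeps 28 and receives 9.9 × 84 × 1/31 = 26.83 from the reservoir fund, for a payoff of 54.83.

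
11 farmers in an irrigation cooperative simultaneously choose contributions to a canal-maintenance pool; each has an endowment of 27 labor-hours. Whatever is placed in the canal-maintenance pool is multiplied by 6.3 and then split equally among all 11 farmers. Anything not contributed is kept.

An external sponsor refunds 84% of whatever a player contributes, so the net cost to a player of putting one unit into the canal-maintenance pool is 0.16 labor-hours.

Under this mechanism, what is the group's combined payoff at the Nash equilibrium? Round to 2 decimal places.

2120.58 labor-hours

The effective private return per unit is now (6.3/11) / 0.16 = 3.5795 > 1, so every player's dominant strategy flips to full contribution.
At the Nash equilibrium everyone contributes 27. Group total payoff = 11 × (27 × 0.84 + 6.3 × 27) = 2120.58.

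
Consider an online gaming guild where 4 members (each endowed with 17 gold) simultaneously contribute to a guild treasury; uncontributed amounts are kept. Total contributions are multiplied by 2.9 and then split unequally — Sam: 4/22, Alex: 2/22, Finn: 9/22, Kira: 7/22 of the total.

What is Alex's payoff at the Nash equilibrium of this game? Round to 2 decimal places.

A player with share s gets back 2.9·s per unit contributed, so full contribution is dominant for anyone with s > 1/2.9 = 0.3448 and zero contribution is dominant for anyone below.
The only share above 0.3448 is Finn's 9/22, contributing 17; the remaining 3 contribute 0. Total contributed: 17.
Alex keeps 17 and receives 2.9 × 17 × 2/22 = 4.48 from the guild treasury, for a payoff of 21.48.

21.48 gold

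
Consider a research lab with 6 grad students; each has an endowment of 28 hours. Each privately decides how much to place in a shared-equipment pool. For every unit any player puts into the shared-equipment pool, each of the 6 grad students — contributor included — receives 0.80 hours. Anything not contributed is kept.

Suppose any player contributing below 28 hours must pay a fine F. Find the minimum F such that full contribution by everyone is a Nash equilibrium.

5.60 hours

Given the others contribute fully, the best deviation is to contribute 0 (any partial contribution still incurs the fine and gives up units whose private return 0.80 is below 1).
Deviating from 28 to 0 saves 28 hours but forfeits the deviator's share of the drop in the shared-equipment pool: 0.80 × 28 = 22.40.
So the deviation gain is 28 − 22.40 = 5.60, and the fine must be at least 5.60 hours to wipe it out.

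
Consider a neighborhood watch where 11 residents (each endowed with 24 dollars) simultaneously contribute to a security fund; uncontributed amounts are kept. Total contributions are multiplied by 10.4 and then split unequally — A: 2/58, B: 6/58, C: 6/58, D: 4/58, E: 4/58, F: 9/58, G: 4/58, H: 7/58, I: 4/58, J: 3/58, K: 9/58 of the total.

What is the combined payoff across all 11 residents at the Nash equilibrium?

For player j, contributing a unit is worthwhile iff 10.4 × (j's share) ≥ 1, i.e. iff j's share is at least 0.0962.
B, C, F, H and K clear that bar, contributing 24 each; the remaining 6 contribute 0. Total contributed: 120.
The security fund pays out 10.4 × 120 = 1248.00 in total (split across the unequal shares, but the aggregate is all that matters for the group sum).
The 6 free-riders keep 24 each, adding 144. Group total = 144 + 1248.00 = 1392.00.

1392.00 dollars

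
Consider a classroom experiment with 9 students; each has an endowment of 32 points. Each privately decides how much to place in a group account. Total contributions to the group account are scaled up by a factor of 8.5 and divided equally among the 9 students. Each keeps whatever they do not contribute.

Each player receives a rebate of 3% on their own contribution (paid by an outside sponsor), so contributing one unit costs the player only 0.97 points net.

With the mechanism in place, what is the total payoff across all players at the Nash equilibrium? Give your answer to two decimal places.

With the mechanism, a contributed unit returns (8.5/9) / 0.97 = 0.9737 per unit of net cost — still below 1 — so contributing 0 remains dominant for every player.
At the Nash equilibrium no one contributes; group total payoff = 9 × 32 = 288.

288.00 points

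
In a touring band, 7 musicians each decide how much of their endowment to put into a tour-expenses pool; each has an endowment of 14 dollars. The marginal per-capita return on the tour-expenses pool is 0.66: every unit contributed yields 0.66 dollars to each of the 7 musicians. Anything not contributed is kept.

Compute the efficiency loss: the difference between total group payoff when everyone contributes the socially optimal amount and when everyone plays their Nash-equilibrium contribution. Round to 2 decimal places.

The private return per contributed unit is 0.66 < 1, so contributing 0 is dominant for every player. At the Nash equilibrium everyone keeps their 14, and the group total is 7 × 14 = 98.
Each contributed unit returns 4.620 to the group as a whole (0.66 to each of 7 players), which exceeds 1, so the social optimum is full contribution: group total = 4.620 × 98 = 452.76.
Efficiency loss = 452.76 − 98 = 354.76.

354.76 dollars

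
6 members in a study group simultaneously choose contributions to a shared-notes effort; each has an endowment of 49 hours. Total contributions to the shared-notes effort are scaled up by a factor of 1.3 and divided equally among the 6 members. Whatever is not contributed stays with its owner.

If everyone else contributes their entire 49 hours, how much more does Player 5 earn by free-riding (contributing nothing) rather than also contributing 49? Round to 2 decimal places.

Switching from a contribution of 49 to 0 lets Player 5 keep an extra 49 hours, but lowers the shared-notes effort by 49, which costs Player 5 their own share of that drop: 1.3/6 × 49 = 10.62.
Net gain = 49 − 10.62 = 38.38. The private return per contributed unit (0.2167) is below 1, so free-riding is indeed the best response regardless of what the others do.

38.38 hours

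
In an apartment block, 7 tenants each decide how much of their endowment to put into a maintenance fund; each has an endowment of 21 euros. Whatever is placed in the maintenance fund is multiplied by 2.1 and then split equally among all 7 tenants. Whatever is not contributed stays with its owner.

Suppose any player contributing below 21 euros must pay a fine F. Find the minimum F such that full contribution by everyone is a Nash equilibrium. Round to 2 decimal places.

Given the others contribute fully, the best deviation is to contribute 0 (any partial contribution still incurs the fine and gives up units whose private return 0.3000 is below 1).
Deviating from 21 to 0 saves 21 euros but forfeits the deviator's share of the drop in the maintenance fund: 2.1/7 × 21 = 6.30.
So the deviation gain is 21 − 6.30 = 14.70, and the fine must be at least 14.70 euros to wipe it out.

14.70 euros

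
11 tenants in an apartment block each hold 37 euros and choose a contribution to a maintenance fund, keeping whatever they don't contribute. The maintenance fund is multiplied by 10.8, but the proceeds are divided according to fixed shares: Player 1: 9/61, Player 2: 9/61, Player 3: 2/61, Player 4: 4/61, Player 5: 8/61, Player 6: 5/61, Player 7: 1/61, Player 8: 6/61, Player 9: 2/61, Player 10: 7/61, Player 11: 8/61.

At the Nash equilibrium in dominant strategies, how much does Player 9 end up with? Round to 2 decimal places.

115.61 euros

Each unit j contributes comes back to j as 10.8 × (j's share), so j prefers to contribute only if that share exceeds 1/10.8 = 0.0926; otherwise keeping the unit dominates.
Player 1, Player 2, Player 5, Player 8, Player 10 and Player 11 are above the threshold, contributing 37 each; the remaining 5 contribute 0. Total contributed: 222.
Player 9 keeps 37 and receives 10.8 × 222 × 2/61 = 78.61 from the maintenance fund, for a payoff of 115.61.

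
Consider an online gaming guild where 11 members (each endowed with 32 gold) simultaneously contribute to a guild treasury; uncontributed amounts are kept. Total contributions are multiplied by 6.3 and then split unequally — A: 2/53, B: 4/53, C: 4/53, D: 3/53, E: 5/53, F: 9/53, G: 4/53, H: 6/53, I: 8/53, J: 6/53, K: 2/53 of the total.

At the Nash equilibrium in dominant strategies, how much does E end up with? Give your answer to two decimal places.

For player j, contributing a unit is worthwhile iff 6.3 × (j's share) ≥ 1, i.e. iff j's share is at least 0.1587.
The only share above 0.1587 is F's 9/53, contributing 32; the remaining 10 contribute 0. Total contributed: 32.
E keeps 32 and receives 6.3 × 32 × 5/53 = 19.02 from the guild treasury, for a payoff of 51.02.

51.02 gold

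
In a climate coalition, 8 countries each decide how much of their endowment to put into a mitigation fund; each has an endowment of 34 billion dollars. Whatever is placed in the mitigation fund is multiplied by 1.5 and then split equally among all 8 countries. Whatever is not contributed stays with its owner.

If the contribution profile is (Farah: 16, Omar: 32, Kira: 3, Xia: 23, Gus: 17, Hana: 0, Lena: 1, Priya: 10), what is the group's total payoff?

Total contributed: 16 + 32 + 3 + 23 + 17 + 0 + 1 + 10 = 102; total kept: 8 × 34 − 102 = 170.
The mitigation fund pays out 1.5 × 102 = 153.00 in aggregate.
Group total = 170 + 153.00 = 323.00.

323.00 billion dollars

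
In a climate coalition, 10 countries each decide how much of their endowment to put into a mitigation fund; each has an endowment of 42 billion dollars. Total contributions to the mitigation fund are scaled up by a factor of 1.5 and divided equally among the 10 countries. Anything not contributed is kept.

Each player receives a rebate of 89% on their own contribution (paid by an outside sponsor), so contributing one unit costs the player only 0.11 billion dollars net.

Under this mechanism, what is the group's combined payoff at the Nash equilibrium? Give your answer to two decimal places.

The effective private return per unit is now (1.5/10) / 0.11 = 1.3636 > 1, so every player's dominant strategy flips to full contribution.
So the Nash equilibrium is full contribution by all 10; the group earns 10 × (42 × 0.89 + 1.5 × 42) = 1003.80.

1003.80 billion dollars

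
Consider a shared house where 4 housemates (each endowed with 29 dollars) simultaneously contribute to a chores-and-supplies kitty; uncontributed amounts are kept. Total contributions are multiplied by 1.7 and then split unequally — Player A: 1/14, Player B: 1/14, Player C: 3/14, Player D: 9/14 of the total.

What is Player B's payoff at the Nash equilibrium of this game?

32.52 dollars

Each unit j contributes comes back to j as 1.7 × (j's share), so j prefers to contribute only if that share exceeds 1/1.7 = 0.5882; otherwise keeping the unit dominates.
The only share above 0.5882 is Player D's 9/14, contributing 29; the remaining 3 contribute 0. Total contributed: 29.
Player B keeps 29 and receives 1.7 × 29 × 1/14 = 3.52 from the chores-and-supplies kitty, for a payoff of 32.52.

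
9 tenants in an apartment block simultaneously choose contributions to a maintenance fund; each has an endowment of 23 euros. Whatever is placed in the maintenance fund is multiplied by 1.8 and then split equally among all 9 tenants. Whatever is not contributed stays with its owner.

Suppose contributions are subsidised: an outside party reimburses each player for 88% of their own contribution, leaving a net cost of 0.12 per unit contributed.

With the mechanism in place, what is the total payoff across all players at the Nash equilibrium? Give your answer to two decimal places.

The effective private return per unit is now (1.8/9) / 0.12 = 1.6667 > 1, so every player's dominant strategy flips to full contribution.
At the Nash equilibrium everyone contributes 23. Group total payoff = 9 × (23 × 0.88 + 1.8 × 23) = 554.76.

554.76 euros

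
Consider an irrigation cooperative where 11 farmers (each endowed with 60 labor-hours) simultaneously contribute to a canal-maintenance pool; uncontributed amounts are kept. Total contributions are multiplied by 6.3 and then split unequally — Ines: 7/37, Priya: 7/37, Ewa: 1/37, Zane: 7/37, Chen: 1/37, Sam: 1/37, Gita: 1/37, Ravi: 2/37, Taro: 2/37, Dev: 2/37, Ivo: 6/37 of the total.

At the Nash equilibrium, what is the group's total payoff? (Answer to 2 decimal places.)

A player with share s gets back 6.3·s per unit contributed, so full contribution is dominant for anyone with s > 1/6.3 = 0.1587 and zero contribution is dominant for anyone below.
Ines, Priya, Zane and Ivo are above the threshold, contributing 60 each; the remaining 7 contribute 0. Total contributed: 240.
The canal-maintenance pool pays out 6.3 × 240 = 1512.00 in total (split across the unequal shares, but the aggregate is all that matters for the group sum).
The 7 free-riders keep 60 each, adding 420. Group total = 420 + 1512.00 = 1932.00.

1932.00 labor-hours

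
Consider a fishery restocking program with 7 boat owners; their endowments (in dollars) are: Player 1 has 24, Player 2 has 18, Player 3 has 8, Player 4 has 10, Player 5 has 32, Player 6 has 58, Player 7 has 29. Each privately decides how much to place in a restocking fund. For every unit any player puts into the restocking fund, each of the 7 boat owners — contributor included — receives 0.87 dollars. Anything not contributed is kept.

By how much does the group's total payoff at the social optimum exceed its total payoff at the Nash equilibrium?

911.11 dollars

The private return per contributed unit is 0.87 < 1 for everyone, so the Nash equilibrium is zero contribution and the group total is Σ E_j = 24 + 18 + 8 + 10 + 32 + 58 + 29 = 179.
Each contributed unit returns 6.090 to the group, so the social optimum is full contribution by everyone: group total = 6.090 × 179 = 1090.11.
Efficiency loss = (6.090 − 1) × 179 = 911.11.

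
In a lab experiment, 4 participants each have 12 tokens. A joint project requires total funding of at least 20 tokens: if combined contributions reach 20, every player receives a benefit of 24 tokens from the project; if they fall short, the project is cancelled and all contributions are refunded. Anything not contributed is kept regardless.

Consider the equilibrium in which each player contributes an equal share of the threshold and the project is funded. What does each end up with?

Equal share of the threshold: 20/4 = 5.
At this profile no one gains by cutting their contribution: any cut drops the total below 20, the project is cancelled, contributions are refunded, and the deviator ends with 12, which is less than 12 − 5 + 24 = 31. Contributing more than 5 just wastes the excess. So contributing exactly 5 is a best response.
Each player's payoff: 12 − 5 + 24 = 31.

31 tokens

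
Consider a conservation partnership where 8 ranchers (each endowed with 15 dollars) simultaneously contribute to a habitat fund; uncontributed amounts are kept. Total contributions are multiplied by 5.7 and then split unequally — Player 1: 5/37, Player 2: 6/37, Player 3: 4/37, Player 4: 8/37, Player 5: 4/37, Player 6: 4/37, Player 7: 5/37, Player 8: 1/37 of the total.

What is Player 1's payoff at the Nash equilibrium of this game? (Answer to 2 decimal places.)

Player j's private return per contributed unit is 5.7 × (j's share). Contributing is weakly dominant for j when that share is at least 1/5.7 = 0.1754, and contributing 0 is dominant otherwise.
Player 4 alone (share 8/37) is above the threshold, contributing 15; the remaining 7 contribute 0. Total contributed: 15.
Player 1 keeps 15 and receives 5.7 × 15 × 5/37 = 11.55 from the habitat fund, for a payoff of 26.55.

26.55 dollars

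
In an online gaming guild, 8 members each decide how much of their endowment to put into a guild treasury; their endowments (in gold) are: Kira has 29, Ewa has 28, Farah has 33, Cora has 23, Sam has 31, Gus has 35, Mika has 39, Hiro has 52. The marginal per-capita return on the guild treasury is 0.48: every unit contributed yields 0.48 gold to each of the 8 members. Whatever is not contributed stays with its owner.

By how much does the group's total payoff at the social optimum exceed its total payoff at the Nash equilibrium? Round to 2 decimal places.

766.80 gold

The private return per contributed unit is 0.48 < 1 for everyone, so the Nash equilibrium is zero contribution and the group total is Σ E_j = 29 + 28 + 33 + 23 + 31 + 35 + 39 + 52 = 270.
Each contributed unit returns 3.840 to the group, so the social optimum is full contribution by everyone: group total = 3.840 × 270 = 1036.80.
Efficiency loss = (3.840 − 1) × 270 = 766.80.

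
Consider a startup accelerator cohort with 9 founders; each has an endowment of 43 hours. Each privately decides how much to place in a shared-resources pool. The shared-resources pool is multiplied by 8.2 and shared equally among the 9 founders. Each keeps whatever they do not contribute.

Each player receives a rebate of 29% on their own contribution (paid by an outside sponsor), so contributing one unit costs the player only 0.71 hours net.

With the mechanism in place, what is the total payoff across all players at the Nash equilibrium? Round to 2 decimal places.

With the mechanism, a contributed unit returns (8.2/9) / 0.71 = 1.2833 per unit of net cost to the contributor — now above 1 — so contributing fully is weakly dominant for every player.
So the Nash equilibrium is full contribution by all 9; the group earns 9 × (43 × 0.29 + 8.2 × 43) = 3285.63.

3285.63 hours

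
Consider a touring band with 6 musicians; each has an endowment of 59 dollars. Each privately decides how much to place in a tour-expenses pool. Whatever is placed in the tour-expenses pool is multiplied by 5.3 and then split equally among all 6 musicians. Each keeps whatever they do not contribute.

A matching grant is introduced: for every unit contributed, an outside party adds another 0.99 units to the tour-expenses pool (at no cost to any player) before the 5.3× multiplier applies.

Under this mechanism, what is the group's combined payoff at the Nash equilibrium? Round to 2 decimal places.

3733.64 dollars

With the mechanism, a contributed unit returns 5.3 × 1.99 / 6 = 1.7578 per unit of net cost to the contributor — now above 1 — so contributing fully is weakly dominant for every player.
At the Nash equilibrium everyone contributes 59. Group total payoff = 5.3 × 1.99 × 354 = 3733.64.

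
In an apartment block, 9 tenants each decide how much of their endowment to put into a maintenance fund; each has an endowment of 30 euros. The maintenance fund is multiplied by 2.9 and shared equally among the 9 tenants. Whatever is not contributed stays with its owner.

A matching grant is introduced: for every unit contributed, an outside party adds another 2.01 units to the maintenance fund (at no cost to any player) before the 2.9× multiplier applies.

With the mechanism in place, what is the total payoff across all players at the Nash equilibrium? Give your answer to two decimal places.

With the mechanism, a contributed unit returns 2.9 × 3.01 / 9 = 0.9699 per unit of net cost — still below 1 — so contributing 0 remains dominant for every player.
Everyone keeps their endowment and the group total is 9 × 30 = 270.

270.00 euros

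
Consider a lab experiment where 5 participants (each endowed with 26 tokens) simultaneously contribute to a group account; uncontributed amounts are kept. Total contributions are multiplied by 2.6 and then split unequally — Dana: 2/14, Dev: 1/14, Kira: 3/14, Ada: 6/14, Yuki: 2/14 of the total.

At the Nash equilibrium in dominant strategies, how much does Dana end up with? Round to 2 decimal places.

35.66 tokens

A player with share s gets back 2.6·s per unit contributed, so full contribution is dominant for anyone with s > 1/2.6 = 0.3846 and zero contribution is dominant for anyone below.
Ada alone (share 6/14) is above the threshold, contributing 26; the remaining 4 contribute 0. Total contributed: 26.
Dana keeps 26 and receives 2.6 × 26 × 2/14 = 9.66 from the group account, for a payoff of 35.66.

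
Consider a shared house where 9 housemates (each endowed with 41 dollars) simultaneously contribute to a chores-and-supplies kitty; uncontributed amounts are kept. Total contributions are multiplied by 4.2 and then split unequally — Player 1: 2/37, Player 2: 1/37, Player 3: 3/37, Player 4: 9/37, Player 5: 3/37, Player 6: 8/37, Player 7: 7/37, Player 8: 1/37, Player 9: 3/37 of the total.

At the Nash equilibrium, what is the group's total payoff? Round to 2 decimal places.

For player j, contributing a unit is worthwhile iff 4.2 × (j's share) ≥ 1, i.e. iff j's share is at least 0.2381.
Player 4 alone (share 9/37) is above the threshold, contributing 41; the remaining 8 contribute 0. Total contributed: 41.
The chores-and-supplies kitty pays out 4.2 × 41 = 172.20 in total (split across the unequal shares, but the aggregate is all that matters for the group sum).
The 8 free-riders keep 41 each, adding 328. Group total = 328 + 172.20 = 500.20.

500.20 dollars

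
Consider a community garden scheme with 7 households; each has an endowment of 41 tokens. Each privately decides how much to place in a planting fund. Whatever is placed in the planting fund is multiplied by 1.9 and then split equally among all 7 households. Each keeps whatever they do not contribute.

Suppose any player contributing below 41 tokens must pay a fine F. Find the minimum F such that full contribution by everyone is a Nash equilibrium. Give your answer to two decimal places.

Given the others contribute fully, the best deviation is to contribute 0 (any partial contribution still incurs the fine and gives up units whose private return 0.2714 is below 1).
Deviating from 41 to 0 saves 41 tokens but forfeits the deviator's share of the drop in the planting fund: 1.9/7 × 41 = 11.13.
So the deviation gain is 41 − 11.13 = 29.87, and the fine must be at least 29.87 tokens to wipe it out.

29.87 tokens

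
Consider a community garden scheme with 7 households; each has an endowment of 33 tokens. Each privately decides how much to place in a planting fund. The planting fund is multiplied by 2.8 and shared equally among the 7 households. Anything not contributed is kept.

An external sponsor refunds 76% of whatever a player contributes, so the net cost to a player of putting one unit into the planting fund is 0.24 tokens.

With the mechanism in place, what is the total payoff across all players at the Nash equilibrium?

Under the mechanism each unit contributed yields (2.8/7) / 0.24 = 1.6667 back to its contributor per unit of net cost, which exceeds 1, making full contribution the dominant choice for everyone.
At the Nash equilibrium everyone contributes 33. Group total payoff = 7 × (33 × 0.76 + 2.8 × 33) = 822.36.

822.36 tokens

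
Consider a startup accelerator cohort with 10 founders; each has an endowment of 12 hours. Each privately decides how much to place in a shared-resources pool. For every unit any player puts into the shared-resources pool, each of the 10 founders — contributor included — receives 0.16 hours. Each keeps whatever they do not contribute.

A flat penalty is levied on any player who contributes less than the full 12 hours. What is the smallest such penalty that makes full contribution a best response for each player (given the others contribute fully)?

Given the others contribute fully, the best deviation is to contribute 0 (any partial contribution still incurs the fine and gives up units whose private return 0.16 is below 1).
Deviating from 12 to 0 saves 12 hours but forfeits the deviator's share of the drop in the shared-resources pool: 0.16 × 12 = 1.92.
So the deviation gain is 12 − 1.92 = 10.08, and the fine must be at least 10.08 hours to wipe it out.

10.08 hours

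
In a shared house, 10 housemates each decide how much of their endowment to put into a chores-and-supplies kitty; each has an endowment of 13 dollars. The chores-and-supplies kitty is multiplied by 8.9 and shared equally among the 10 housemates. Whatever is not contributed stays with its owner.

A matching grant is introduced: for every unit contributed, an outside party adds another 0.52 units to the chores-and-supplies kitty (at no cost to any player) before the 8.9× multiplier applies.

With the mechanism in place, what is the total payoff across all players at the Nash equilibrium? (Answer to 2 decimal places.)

1758.64 dollars

Under the mechanism each unit contributed yields 8.9 × 1.52 / 10 = 1.3528 back to its contributor per unit of net cost, which exceeds 1, making full contribution the dominant choice for everyone.
So the Nash equilibrium is full contribution by all 10; the group earns 8.9 × 1.52 × 130 = 1758.64.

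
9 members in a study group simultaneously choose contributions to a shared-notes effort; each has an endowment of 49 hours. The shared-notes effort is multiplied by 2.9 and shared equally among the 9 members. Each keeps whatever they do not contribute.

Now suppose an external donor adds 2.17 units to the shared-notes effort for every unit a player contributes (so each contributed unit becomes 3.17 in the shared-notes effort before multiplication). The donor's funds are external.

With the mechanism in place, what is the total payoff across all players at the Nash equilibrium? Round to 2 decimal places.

4054.11 hours

The effective private return per unit is now 2.9 × 3.17 / 9 = 1.0214 > 1, so every player's dominant strategy flips to full contribution.
So the Nash equilibrium is full contribution by all 9; the group earns 2.9 × 3.17 × 441 = 4054.11.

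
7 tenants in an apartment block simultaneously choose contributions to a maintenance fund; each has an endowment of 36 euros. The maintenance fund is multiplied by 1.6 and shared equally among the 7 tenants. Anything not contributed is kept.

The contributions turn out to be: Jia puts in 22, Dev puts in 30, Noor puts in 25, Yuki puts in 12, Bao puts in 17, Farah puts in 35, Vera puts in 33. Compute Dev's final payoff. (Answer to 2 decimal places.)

45.77 euros

Total contributed: 22 + 30 + 25 + 12 + 17 + 35 + 33 = 174.
Each receives 1.6 × 174 / 7 = 39.77 from the maintenance fund.
Dev keeps 36 − 30 = 6, so Dev's payoff is 6 + 39.77 = 45.77.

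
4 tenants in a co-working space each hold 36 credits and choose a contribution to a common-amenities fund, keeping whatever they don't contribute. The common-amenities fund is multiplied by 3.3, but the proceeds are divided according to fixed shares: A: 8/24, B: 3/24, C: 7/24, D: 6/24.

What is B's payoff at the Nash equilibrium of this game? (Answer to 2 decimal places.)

50.85 credits

Player j's private return per contributed unit is 3.3 × (j's share). Contributing is weakly dominant for j when that share is at least 1/3.3 = 0.3030, and contributing 0 is dominant otherwise.
Only A (8/24) clears that bar, contributing 36; the remaining 3 contribute 0. Total contributed: 36.
B keeps 36 and receives 3.3 × 36 × 3/24 = 14.85 from the common-amenities fund, for a payoff of 50.85.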